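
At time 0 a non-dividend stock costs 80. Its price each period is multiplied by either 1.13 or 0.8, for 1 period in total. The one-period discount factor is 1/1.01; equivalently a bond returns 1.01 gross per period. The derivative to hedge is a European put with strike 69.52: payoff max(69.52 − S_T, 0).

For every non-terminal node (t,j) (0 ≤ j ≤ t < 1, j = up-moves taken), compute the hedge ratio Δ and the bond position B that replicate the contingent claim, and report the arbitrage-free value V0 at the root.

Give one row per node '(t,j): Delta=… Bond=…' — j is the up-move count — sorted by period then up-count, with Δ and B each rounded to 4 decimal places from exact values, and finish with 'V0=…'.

The replicating-portfolio and risk-neutral prices coincide; use p* = (1.01−0.8)/(1.13−0.8) = 0.6364 for the latter.
Terminal payoffs: V(1,0)=5.5200, V(1,1)=0.0000
  t=0,j=0: stock 80.0000 → up 90.4000 (V=0.0000), down 64.0000 (V=5.5200). Price 1.9874; hedge Δ=-0.2091, bond B=18.7147.
Self-financing check: at every node Δ·S+B equals the discounted successor values.

(0,0): Delta=-0.2091 Bond=18.7147
V0=1.9874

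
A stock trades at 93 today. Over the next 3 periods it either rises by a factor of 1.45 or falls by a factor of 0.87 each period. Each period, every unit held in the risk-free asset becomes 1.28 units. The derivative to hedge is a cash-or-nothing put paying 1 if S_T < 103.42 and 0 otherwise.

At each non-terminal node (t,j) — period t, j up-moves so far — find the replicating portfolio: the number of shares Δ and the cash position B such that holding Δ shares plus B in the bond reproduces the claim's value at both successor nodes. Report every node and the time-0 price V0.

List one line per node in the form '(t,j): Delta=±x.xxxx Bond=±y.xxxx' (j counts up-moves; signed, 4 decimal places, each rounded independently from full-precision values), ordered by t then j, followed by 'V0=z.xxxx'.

The replicating-portfolio and risk-neutral prices coincide; use p* = (1.28−0.87)/(1.45−0.87) = 0.7069 for the latter.
At expiry t=3: V(3,0)=1.0000, V(3,1)=1.0000, V(3,2)=0.0000, V(3,3)=0.0000
Node (2,0) S=70.3917: V=(p*·1.0000+(1−p*)·1.0000)/1.28=0.7812; Δ=(1.0000−1.0000)/(102.0680−61.2408)=0.0000; B=V−Δ·S=0.7812
Node (2,1) S=117.3195: V=(p*·0.0000+(1−p*)·1.0000)/1.28=0.2290; Δ=(0.0000−1.0000)/(170.1133−102.0680)=-0.0147; B=V−Δ·S=1.9531
Node (2,2) S=195.5325: V=(p*·0.0000+(1−p*)·0.0000)/1.28=0.0000; Δ=(0.0000−0.0000)/(283.5221−170.1133)=0.0000; B=V−Δ·S=0.0000
Node (1,0) S=80.9100: V=(p*·0.2290+(1−p*)·0.7812)/1.28=0.3054; Δ=(0.2290−0.7812)/(117.3195−70.3917)=-0.0118; B=V−Δ·S=1.2575
Node (1,1) S=134.8500: V=(p*·0.0000+(1−p*)·0.2290)/1.28=0.0524; Δ=(0.0000−0.2290)/(195.5325−117.3195)=-0.0029; B=V−Δ·S=0.4472
Node (0,0) S=93.0000: V=(p*·0.0524+(1−p*)·0.3054)/1.28=0.0989; Δ=(0.0524−0.3054)/(134.8500−80.9100)=-0.0047; B=V−Δ·S=0.5350
Check: Δ(0,0)·S0 + B(0,0) = 0.0989 = V0.

(0,0): Delta=-0.0047 Bond=0.5350
(1,0): Delta=-0.0118 Bond=1.2575
(1,1): Delta=-0.0029 Bond=0.4472
(2,0): Delta=0.0000 Bond=0.7812
(2,1): Delta=-0.0147 Bond=1.9531
(2,2): Delta=0.0000 Bond=0.0000
V0=0.0989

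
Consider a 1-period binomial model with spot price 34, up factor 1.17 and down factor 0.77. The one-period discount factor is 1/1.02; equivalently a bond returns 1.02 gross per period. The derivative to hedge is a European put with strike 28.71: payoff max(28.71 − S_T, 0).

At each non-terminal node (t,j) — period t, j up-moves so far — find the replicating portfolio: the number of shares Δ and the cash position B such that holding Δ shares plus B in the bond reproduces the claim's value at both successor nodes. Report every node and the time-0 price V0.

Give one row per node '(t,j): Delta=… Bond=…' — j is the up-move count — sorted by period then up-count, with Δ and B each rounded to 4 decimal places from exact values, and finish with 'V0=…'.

(0,0): Delta=-0.1860 Bond=7.2551
V0=0.9301

No-arbitrage ⇒ martingale measure with p* = (R−d)/(u−d) = 0.6250.
At expiry t=1: V(1,0)=2.5300, V(1,1)=0.0000
  t=0,j=0: stock 34.0000 → up 39.7800 (V=0.0000), down 26.1800 (V=2.5300). Price 0.9301; hedge Δ=-0.1860, bond B=7.2551.
Each (Δ,B) replicates both successor values, so the strategy is self-financing and V0 is arbitrage-free.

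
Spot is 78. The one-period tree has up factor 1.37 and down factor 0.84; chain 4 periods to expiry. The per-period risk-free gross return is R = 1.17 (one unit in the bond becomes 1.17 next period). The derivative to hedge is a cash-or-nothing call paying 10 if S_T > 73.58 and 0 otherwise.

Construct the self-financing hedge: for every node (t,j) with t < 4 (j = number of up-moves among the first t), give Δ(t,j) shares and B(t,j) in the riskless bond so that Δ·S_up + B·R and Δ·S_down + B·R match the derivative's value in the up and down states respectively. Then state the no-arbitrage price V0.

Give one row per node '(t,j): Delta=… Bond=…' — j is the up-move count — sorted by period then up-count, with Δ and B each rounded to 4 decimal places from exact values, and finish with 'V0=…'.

(0,0): Delta=0.0402 Bond=1.3806
(1,0): Delta=0.0989 Bond=-2.2296
(1,1): Delta=0.0184 Bond=3.9455
(2,0): Delta=0.1824 Bond=-7.2089
(2,1): Delta=0.0678 Bond=0.1794
(2,2): Delta=0.0000 Bond=7.3051
(3,0): Delta=0.0000 Bond=0.0000
(3,1): Delta=0.2502 Bond=-13.5462
(3,2): Delta=0.0000 Bond=8.5470
(3,3): Delta=0.0000 Bond=8.5470
V0=4.5141

The replicating-portfolio and risk-neutral prices coincide; use p* = (1.17−0.84)/(1.37−0.84) = 0.6226 for the latter.
Payoff layer (t=4): V(4,0)=0.0000, V(4,1)=0.0000, V(4,2)=10.0000, V(4,3)=10.0000, V(4,4)=10.0000
Node (3,0) S=46.2309: V=(p*·0.0000+(1−p*)·0.0000)/1.17=0.0000; Δ=(0.0000−0.0000)/(63.3363−38.8340)=0.0000; B=V−Δ·S=0.0000
Node (3,1) S=75.4004: V=(p*·10.0000+(1−p*)·0.0000)/1.17=5.3217; Δ=(10.0000−0.0000)/(103.2986−63.3363)=0.2502; B=V−Δ·S=-13.5462
Node (3,2) S=122.9745: V=(p*·10.0000+(1−p*)·10.0000)/1.17=8.5470; Δ=(10.0000−10.0000)/(168.4750−103.2986)=0.0000; B=V−Δ·S=8.5470
Node (3,3) S=200.5655: V=(p*·10.0000+(1−p*)·10.0000)/1.17=8.5470; Δ=(10.0000−10.0000)/(274.7748−168.4750)=0.0000; B=V−Δ·S=8.5470
Node (2,0) S=55.0368: V=(p*·5.3217+(1−p*)·0.0000)/1.17=2.8321; Δ=(5.3217−0.0000)/(75.4004−46.2309)=0.1824; B=V−Δ·S=-7.2089
Node (2,1) S=89.7624: V=(p*·8.5470+(1−p*)·5.3217)/1.17=6.2649; Δ=(8.5470−5.3217)/(122.9745−75.4004)=0.0678; B=V−Δ·S=0.1794
Node (2,2) S=146.3982: V=(p*·8.5470+(1−p*)·8.5470)/1.17=7.3051; Δ=(8.5470−8.5470)/(200.5655−122.9745)=0.0000; B=V−Δ·S=7.3051
Node (1,0) S=65.5200: V=(p*·6.2649+(1−p*)·2.8321)/1.17=4.2474; Δ=(6.2649−2.8321)/(89.7624−55.0368)=0.0989; B=V−Δ·S=-2.2296
Node (1,1) S=106.8600: V=(p*·7.3051+(1−p*)·6.2649)/1.17=5.9082; Δ=(7.3051−6.2649)/(146.3982−89.7624)=0.0184; B=V−Δ·S=3.9455
Node (0,0) S=78.0000: V=(p*·5.9082+(1−p*)·4.2474)/1.17=4.5141; Δ=(5.9082−4.2474)/(106.8600−65.5200)=0.0402; B=V−Δ·S=1.3806
Check: Δ(0,0)·S0 + B(0,0) = 4.5141 = V0.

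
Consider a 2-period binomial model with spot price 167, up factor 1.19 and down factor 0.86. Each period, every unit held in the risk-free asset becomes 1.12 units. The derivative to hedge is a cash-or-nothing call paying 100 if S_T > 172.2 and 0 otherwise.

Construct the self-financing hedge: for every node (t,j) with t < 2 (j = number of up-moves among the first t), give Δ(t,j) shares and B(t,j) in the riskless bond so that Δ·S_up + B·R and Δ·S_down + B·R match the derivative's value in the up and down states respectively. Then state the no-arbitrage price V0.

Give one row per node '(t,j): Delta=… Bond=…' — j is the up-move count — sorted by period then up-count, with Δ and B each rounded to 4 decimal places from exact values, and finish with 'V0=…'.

(0,0): Delta=1.2765 Bond=-163.6846
(1,0): Delta=0.0000 Bond=0.0000
(1,1): Delta=1.5248 Bond=-232.6840
V0=49.4860

Since d<R<u, set p* = (R−d)/(u−d) = 0.7879; price each node as the discounted p*-expectation of its children.
Payoff layer (t=2): V(2,0)=0.0000, V(2,1)=0.0000, V(2,2)=100.0000
(1,0): S=143.6200. Δ = (V_up−V_dn)/(S_up−S_dn) = (0.0000−0.0000)/(170.9078−123.5132) = 0.0000. V = [p*·0.0000 + (1−p*)·0.0000]/1.12 = 0.0000. B = V − Δ·S = 0.0000.
(1,1): S=198.7300. Δ = (V_up−V_dn)/(S_up−S_dn) = (100.0000−0.0000)/(236.4887−170.9078) = 1.5248. V = [p*·100.0000 + (1−p*)·0.0000]/1.12 = 70.3463. B = V − Δ·S = -232.6840.
(0,0): S=167.0000. Δ = (V_up−V_dn)/(S_up−S_dn) = (70.3463−0.0000)/(198.7300−143.6200) = 1.2765. V = [p*·70.3463 + (1−p*)·0.0000]/1.12 = 49.4860. B = V − Δ·S = -163.6846.
Root portfolio cost Δ·167+B reproduces V0=49.4860.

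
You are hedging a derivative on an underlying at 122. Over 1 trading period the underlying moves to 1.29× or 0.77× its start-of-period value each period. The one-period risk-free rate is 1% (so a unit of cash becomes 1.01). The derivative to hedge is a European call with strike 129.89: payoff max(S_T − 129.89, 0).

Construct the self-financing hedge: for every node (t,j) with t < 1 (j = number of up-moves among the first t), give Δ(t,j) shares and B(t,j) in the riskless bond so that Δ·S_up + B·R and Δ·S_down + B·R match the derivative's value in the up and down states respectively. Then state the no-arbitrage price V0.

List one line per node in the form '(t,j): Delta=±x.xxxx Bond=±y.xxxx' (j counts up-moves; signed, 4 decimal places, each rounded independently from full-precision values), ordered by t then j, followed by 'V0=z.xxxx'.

(0,0): Delta=0.4333 Bond=-40.3033
V0=12.5621

Risk-neutral probability p* = (R−d)/(u−d) = (1.01−0.77)/(1.29−0.77) = 0.4615.
Terminal values V(1,·): V(1,0)=0.0000, V(1,1)=27.4900
  t=0,j=0: stock 122.0000 → up 157.3800 (V=27.4900), down 93.9400 (V=0.0000). Price 12.5621; hedge Δ=0.4333, bond B=-40.3033.
Root portfolio cost Δ·122+B reproduces V0=12.5621.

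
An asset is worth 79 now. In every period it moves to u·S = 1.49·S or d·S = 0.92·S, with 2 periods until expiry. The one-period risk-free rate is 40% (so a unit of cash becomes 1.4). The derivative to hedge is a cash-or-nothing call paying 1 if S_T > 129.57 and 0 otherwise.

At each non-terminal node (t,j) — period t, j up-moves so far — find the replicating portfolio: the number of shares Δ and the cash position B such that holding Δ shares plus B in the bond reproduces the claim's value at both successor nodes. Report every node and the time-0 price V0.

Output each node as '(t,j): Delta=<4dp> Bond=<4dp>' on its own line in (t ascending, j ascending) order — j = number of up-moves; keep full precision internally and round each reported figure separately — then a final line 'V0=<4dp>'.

No-arbitrage ⇒ martingale measure with p* = (R−d)/(u−d) = 0.8421.
Terminal payoffs: V(2,0)=0.0000, V(2,1)=0.0000, V(2,2)=1.0000
  t=1,j=0: stock 72.6800 → up 108.2932 (V=0.0000), down 66.8656 (V=0.0000). Price 0.0000; hedge Δ=0.0000, bond B=0.0000.
  t=1,j=1: stock 117.7100 → up 175.3879 (V=1.0000), down 108.2932 (V=0.0000). Price 0.6015; hedge Δ=0.0149, bond B=-1.1529.
  t=0,j=0: stock 79.0000 → up 117.7100 (V=0.6015), down 72.6800 (V=0.0000). Price 0.3618; hedge Δ=0.0134, bond B=-0.6935.
The time-0 hedge costs 0.3618, which is the no-arbitrage price.

(0,0): Delta=0.0134 Bond=-0.6935
(1,0): Delta=0.0000 Bond=0.0000
(1,1): Delta=0.0149 Bond=-1.1529
V0=0.3618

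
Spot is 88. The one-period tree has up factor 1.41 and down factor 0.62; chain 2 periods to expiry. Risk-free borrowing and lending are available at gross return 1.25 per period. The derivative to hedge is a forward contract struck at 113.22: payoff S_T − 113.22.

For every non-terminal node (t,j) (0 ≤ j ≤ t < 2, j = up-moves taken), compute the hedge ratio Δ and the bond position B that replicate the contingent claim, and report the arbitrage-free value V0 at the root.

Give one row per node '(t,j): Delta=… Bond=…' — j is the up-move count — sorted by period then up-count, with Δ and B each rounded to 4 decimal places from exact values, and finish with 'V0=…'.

Since d<R<u, set p* = (R−d)/(u−d) = 0.7975; price each node as the discounted p*-expectation of its children.
Payoff layer (t=2): V(2,0)=-79.3928, V(2,1)=-36.2904, V(2,2)=61.7328
(1,0): S=54.5600. Δ = (V_up−V_dn)/(S_up−S_dn) = (-36.2904−-79.3928)/(76.9296−33.8272) = 1.0000. V = [p*·-36.2904 + (1−p*)·-79.3928]/1.25 = -36.0160. B = V − Δ·S = -90.5760.
(1,1): S=124.0800. Δ = (V_up−V_dn)/(S_up−S_dn) = (61.7328−-36.2904)/(174.9528−76.9296) = 1.0000. V = [p*·61.7328 + (1−p*)·-36.2904]/1.25 = 33.5040. B = V − Δ·S = -90.5760.
(0,0): S=88.0000. Δ = (V_up−V_dn)/(S_up−S_dn) = (33.5040−-36.0160)/(124.0800−54.5600) = 1.0000. V = [p*·33.5040 + (1−p*)·-36.0160]/1.25 = 15.5392. B = V − Δ·S = -72.4608.
Self-financing check: at every node Δ·S+B equals the discounted successor values.

(0,0): Delta=1.0000 Bond=-72.4608
(1,0): Delta=1.0000 Bond=-90.5760
(1,1): Delta=1.0000 Bond=-90.5760
V0=15.5392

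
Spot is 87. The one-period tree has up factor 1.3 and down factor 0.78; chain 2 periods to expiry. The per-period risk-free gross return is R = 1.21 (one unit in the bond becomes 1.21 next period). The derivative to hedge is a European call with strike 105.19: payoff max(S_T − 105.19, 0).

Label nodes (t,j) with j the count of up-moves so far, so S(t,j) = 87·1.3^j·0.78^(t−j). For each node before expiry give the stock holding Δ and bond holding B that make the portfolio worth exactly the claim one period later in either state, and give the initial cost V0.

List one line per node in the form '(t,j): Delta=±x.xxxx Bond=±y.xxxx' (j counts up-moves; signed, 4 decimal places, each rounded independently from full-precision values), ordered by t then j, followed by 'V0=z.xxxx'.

The replicating-portfolio and risk-neutral prices coincide; use p* = (1.21−0.78)/(1.3−0.78) = 0.8269 for the latter.
Payoff layer (t=2): V(2,0)=0.0000, V(2,1)=0.0000, V(2,2)=41.8400
  t=1,j=0: stock 67.8600 → up 88.2180 (V=0.0000), down 52.9308 (V=0.0000). Price 0.0000; hedge Δ=0.0000, bond B=0.0000.
  t=1,j=1: stock 113.1000 → up 147.0300 (V=41.8400), down 88.2180 (V=0.0000). Price 28.5938; hedge Δ=0.7114, bond B=-51.8678.
  t=0,j=0: stock 87.0000 → up 113.1000 (V=28.5938), down 67.8600 (V=0.0000). Price 19.5412; hedge Δ=0.6320, bond B=-35.4468.
The time-0 hedge costs 19.5412, which is the no-arbitrage price.

(0,0): Delta=0.6320 Bond=-35.4468
(1,0): Delta=0.0000 Bond=0.0000
(1,1): Delta=0.7114 Bond=-51.8678
V0=19.5412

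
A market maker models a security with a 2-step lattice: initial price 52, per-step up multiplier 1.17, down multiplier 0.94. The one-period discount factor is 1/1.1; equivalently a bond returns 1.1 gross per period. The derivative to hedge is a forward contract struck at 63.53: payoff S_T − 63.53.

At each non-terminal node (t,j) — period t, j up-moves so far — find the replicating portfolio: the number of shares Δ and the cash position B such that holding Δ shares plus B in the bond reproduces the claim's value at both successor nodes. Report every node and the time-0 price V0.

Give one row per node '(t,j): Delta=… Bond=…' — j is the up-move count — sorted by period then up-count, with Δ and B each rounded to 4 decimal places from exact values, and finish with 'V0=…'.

(0,0): Delta=1.0000 Bond=-52.5041
(1,0): Delta=1.0000 Bond=-57.7545
(1,1): Delta=1.0000 Bond=-57.7545
V0=-0.5041

Since d<R<u, set p* = (R−d)/(u−d) = 0.6957; price each node as the discounted p*-expectation of its children.
Terminal values V(2,·): V(2,0)=-17.5828, V(2,1)=-6.3404, V(2,2)=7.6528
  t=1,j=0: stock 48.8800 → up 57.1896 (V=-6.3404), down 45.9472 (V=-17.5828). Price -8.8745; hedge Δ=1.0000, bond B=-57.7545.
  t=1,j=1: stock 60.8400 → up 71.1828 (V=7.6528), down 57.1896 (V=-6.3404). Price 3.0855; hedge Δ=1.0000, bond B=-57.7545.
  t=0,j=0: stock 52.0000 → up 60.8400 (V=3.0855), down 48.8800 (V=-8.8745). Price -0.5041; hedge Δ=1.0000, bond B=-52.5041.
The time-0 hedge costs -0.5041, which is the no-arbitrage price.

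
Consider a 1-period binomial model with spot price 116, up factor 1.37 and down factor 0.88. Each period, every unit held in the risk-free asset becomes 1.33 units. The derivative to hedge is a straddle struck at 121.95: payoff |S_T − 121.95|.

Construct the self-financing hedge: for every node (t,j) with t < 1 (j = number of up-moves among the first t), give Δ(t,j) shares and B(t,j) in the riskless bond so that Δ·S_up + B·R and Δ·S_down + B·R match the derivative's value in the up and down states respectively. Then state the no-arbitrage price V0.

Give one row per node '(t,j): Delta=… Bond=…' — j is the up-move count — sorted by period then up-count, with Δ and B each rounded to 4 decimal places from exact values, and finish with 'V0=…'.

The replicating-portfolio and risk-neutral prices coincide; use p* = (1.33−0.88)/(1.37−0.88) = 0.9184 for the latter.
Terminal values V(1,·): V(1,0)=19.8700, V(1,1)=36.9700
  t=0,j=0: stock 116.0000 → up 158.9200 (V=36.9700), down 102.0800 (V=19.8700). Price 26.7474; hedge Δ=0.3008, bond B=-8.1505.
Check: Δ(0,0)·S0 + B(0,0) = 26.7474 = V0.

(0,0): Delta=0.3008 Bond=-8.1505
V0=26.7474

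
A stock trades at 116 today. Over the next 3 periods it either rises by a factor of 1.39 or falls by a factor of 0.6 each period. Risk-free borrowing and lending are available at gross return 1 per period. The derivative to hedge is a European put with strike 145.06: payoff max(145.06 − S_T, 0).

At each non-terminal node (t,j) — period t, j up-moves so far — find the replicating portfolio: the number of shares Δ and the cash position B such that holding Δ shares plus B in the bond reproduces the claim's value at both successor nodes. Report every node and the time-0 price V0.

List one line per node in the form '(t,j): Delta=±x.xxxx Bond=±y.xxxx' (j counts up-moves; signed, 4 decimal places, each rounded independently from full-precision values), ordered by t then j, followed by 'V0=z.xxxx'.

(0,0): Delta=-0.5343 Bond=112.6461
(1,0): Delta=-1.0000 Bond=145.0600
(1,1): Delta=-0.3383 Bond=81.0426
(2,0): Delta=-1.0000 Bond=145.0600
(2,1): Delta=-1.0000 Bond=145.0600
(2,2): Delta=-0.0598 Bond=18.6257
V0=50.6692

Under the risk-neutral measure, an up-move has probability p* = (R−d)/(u−d) = 0.5063 and values discount at R = 1.
At expiry t=3: V(3,0)=120.0040, V(3,1)=87.0136, V(3,2)=10.5858, V(3,3)=0.0000
Node (2,0) S=41.7600: V=(p*·87.0136+(1−p*)·120.0040)/1=103.3000; Δ=(87.0136−120.0040)/(58.0464−25.0560)=-1.0000; B=V−Δ·S=145.0600
Node (2,1) S=96.7440: V=(p*·10.5858+(1−p*)·87.0136)/1=48.3160; Δ=(10.5858−87.0136)/(134.4742−58.0464)=-1.0000; B=V−Δ·S=145.0600
Node (2,2) S=224.1236: V=(p*·0.0000+(1−p*)·10.5858)/1=5.2259; Δ=(0.0000−10.5858)/(311.5318−134.4742)=-0.0598; B=V−Δ·S=18.6257
Node (1,0) S=69.6000: V=(p*·48.3160+(1−p*)·103.3000)/1=75.4600; Δ=(48.3160−103.3000)/(96.7440−41.7600)=-1.0000; B=V−Δ·S=145.0600
Node (1,1) S=161.2400: V=(p*·5.2259+(1−p*)·48.3160)/1=26.4982; Δ=(5.2259−48.3160)/(224.1236−96.7440)=-0.3383; B=V−Δ·S=81.0426
Node (0,0) S=116.0000: V=(p*·26.4982+(1−p*)·75.4600)/1=50.6692; Δ=(26.4982−75.4600)/(161.2400−69.6000)=-0.5343; B=V−Δ·S=112.6461
Each (Δ,B) replicates both successor values, so the strategy is self-financing and V0 is arbitrage-free.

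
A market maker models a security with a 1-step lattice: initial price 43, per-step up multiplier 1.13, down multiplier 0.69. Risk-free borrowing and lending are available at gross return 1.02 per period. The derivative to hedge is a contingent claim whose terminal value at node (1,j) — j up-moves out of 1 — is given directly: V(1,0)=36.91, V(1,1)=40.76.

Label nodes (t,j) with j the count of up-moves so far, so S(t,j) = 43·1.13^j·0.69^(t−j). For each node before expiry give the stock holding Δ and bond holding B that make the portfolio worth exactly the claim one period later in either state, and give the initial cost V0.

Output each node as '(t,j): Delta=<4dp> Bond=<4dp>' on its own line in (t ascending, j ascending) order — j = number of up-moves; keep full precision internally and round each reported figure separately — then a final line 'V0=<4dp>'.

(0,0): Delta=0.2035 Bond=30.2672
V0=39.0172

Since d<R<u, set p* = (R−d)/(u−d) = 0.7500; price each node as the discounted p*-expectation of its children.
Terminal values V(1,·): V(1,0)=36.9100, V(1,1)=40.7600
(0,0): S=43.0000. Δ = (V_up−V_dn)/(S_up−S_dn) = (40.7600−36.9100)/(48.5900−29.6700) = 0.2035. V = [p*·40.7600 + (1−p*)·36.9100]/1.02 = 39.0172. B = V − Δ·S = 30.2672.
Self-financing check: at every node Δ·S+B equals the discounted successor values.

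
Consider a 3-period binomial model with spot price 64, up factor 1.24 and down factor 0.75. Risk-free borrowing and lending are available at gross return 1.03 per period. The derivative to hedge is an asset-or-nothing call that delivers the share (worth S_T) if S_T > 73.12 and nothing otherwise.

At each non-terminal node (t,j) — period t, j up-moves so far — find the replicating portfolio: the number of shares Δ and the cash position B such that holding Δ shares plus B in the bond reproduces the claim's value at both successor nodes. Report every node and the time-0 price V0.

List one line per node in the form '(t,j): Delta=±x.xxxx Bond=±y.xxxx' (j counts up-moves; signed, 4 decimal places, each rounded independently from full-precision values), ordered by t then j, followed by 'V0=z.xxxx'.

No-arbitrage ⇒ martingale measure with p* = (R−d)/(u−d) = 0.5714.
Terminal values V(3,·): V(3,0)=0.0000, V(3,1)=0.0000, V(3,2)=73.8048, V(3,3)=122.0239
(2,0): S=36.0000. Δ = (V_up−V_dn)/(S_up−S_dn) = (0.0000−0.0000)/(44.6400−27.0000) = 0.0000. V = [p*·0.0000 + (1−p*)·0.0000]/1.03 = 0.0000. B = V − Δ·S = 0.0000.
(2,1): S=59.5200. Δ = (V_up−V_dn)/(S_up−S_dn) = (73.8048−0.0000)/(73.8048−44.6400) = 2.5306. V = [p*·73.8048 + (1−p*)·0.0000]/1.03 = 40.9458. B = V − Δ·S = -109.6762.
(2,2): S=98.4064. Δ = (V_up−V_dn)/(S_up−S_dn) = (122.0239−73.8048)/(122.0239−73.8048) = 1.0000. V = [p*·122.0239 + (1−p*)·73.8048]/1.03 = 98.4064. B = V − Δ·S = 0.0000.
(1,0): S=48.0000. Δ = (V_up−V_dn)/(S_up−S_dn) = (40.9458−0.0000)/(59.5200−36.0000) = 1.7409. V = [p*·40.9458 + (1−p*)·0.0000]/1.03 = 22.7161. B = V − Δ·S = -60.8467.
(1,1): S=79.3600. Δ = (V_up−V_dn)/(S_up−S_dn) = (98.4064−40.9458)/(98.4064−59.5200) = 1.4777. V = [p*·98.4064 + (1−p*)·40.9458]/1.03 = 71.6315. B = V − Δ·S = -45.6351.
(0,0): S=64.0000. Δ = (V_up−V_dn)/(S_up−S_dn) = (71.6315−22.7161)/(79.3600−48.0000) = 1.5598. V = [p*·71.6315 + (1−p*)·22.7161]/1.03 = 49.1920. B = V − Δ·S = -50.6353.
Each (Δ,B) replicates both successor values, so the strategy is self-financing and V0 is arbitrage-free.

(0,0): Delta=1.5598 Bond=-50.6353
(1,0): Delta=1.7409 Bond=-60.8467
(1,1): Delta=1.4777 Bond=-45.6351
(2,0): Delta=0.0000 Bond=0.0000
(2,1): Delta=2.5306 Bond=-109.6762
(2,2): Delta=1.0000 Bond=0.0000
V0=49.1920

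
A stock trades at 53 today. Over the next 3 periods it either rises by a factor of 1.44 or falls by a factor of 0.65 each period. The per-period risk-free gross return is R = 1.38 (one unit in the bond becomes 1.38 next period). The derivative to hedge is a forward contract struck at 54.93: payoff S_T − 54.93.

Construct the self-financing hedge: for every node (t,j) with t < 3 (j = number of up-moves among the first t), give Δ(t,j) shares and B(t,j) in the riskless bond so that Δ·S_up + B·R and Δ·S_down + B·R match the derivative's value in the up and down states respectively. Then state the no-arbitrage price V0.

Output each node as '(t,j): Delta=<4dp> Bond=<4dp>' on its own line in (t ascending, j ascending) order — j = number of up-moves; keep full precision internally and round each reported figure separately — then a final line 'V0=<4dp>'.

The replicating-portfolio and risk-neutral prices coincide; use p* = (1.38−0.65)/(1.44−0.65) = 0.9241 for the latter.
Terminal payoffs: V(3,0)=-40.3749, V(3,1)=-22.6848, V(3,2)=16.5055, V(3,3)=103.3272
  t=2,j=0: stock 22.3925 → up 32.2452 (V=-22.6848), down 14.5551 (V=-40.3749). Price -17.4118; hedge Δ=1.0000, bond B=-39.8043.
  t=2,j=1: stock 49.6080 → up 71.4355 (V=16.5055), down 32.2452 (V=-22.6848). Price 9.8037; hedge Δ=1.0000, bond B=-39.8043.
  t=2,j=2: stock 109.9008 → up 158.2572 (V=103.3272), down 71.4355 (V=16.5055). Price 70.0965; hedge Δ=1.0000, bond B=-39.8043.
  t=1,j=0: stock 34.4500 → up 49.6080 (V=9.8037), down 22.3925 (V=-17.4118). Price 5.6063; hedge Δ=1.0000, bond B=-28.8437.
  t=1,j=1: stock 76.3200 → up 109.9008 (V=70.0965), down 49.6080 (V=9.8037). Price 47.4763; hedge Δ=1.0000, bond B=-28.8437.
  t=0,j=0: stock 53.0000 → up 76.3200 (V=47.4763), down 34.4500 (V=5.6063). Price 32.0987; hedge Δ=1.0000, bond B=-20.9013.
Each (Δ,B) replicates both successor values, so the strategy is self-financing and V0 is arbitrage-free.

(0,0): Delta=1.0000 Bond=-20.9013
(1,0): Delta=1.0000 Bond=-28.8437
(1,1): Delta=1.0000 Bond=-28.8437
(2,0): Delta=1.0000 Bond=-39.8043
(2,1): Delta=1.0000 Bond=-39.8043
(2,2): Delta=1.0000 Bond=-39.8043
V0=32.0987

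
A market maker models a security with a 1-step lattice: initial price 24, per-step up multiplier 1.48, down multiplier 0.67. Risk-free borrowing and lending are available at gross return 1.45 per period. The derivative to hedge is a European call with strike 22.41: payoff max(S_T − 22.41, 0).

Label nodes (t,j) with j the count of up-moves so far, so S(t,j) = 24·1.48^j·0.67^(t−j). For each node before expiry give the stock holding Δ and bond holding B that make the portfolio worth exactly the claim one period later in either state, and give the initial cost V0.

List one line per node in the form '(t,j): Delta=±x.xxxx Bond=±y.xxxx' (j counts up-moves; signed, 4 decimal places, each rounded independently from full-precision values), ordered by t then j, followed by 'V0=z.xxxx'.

(0,0): Delta=0.6744 Bond=-7.4787
V0=8.7065

The replicating-portfolio and risk-neutral prices coincide; use p* = (1.45−0.67)/(1.48−0.67) = 0.9630 for the latter.
Terminal values V(1,·): V(1,0)=0.0000, V(1,1)=13.1100
(0,0): S=24.0000. Δ = (V_up−V_dn)/(S_up−S_dn) = (13.1100−0.0000)/(35.5200−16.0800) = 0.6744. V = [p*·13.1100 + (1−p*)·0.0000]/1.45 = 8.7065. B = V − Δ·S = -7.4787.
Root portfolio cost Δ·24+B reproduces V0=8.7065.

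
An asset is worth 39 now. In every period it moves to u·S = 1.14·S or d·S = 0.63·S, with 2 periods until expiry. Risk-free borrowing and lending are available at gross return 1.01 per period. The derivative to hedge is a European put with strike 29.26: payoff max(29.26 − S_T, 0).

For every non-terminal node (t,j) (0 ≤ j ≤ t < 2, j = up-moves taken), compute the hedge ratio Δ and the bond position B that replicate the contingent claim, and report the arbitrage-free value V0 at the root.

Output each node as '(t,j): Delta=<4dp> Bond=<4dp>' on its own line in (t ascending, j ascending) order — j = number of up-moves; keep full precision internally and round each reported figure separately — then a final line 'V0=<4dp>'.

Since d<R<u, set p* = (R−d)/(u−d) = 0.7451; price each node as the discounted p*-expectation of its children.
Terminal payoffs: V(2,0)=13.7809, V(2,1)=1.2502, V(2,2)=0.0000
  t=1,j=0: stock 24.5700 → up 28.0098 (V=1.2502), down 15.4791 (V=13.7809). Price 4.4003; hedge Δ=-1.0000, bond B=28.9703.
  t=1,j=1: stock 44.4600 → up 50.6844 (V=0.0000), down 28.0098 (V=1.2502). Price 0.3155; hedge Δ=-0.0551, bond B=2.7669.
  t=0,j=0: stock 39.0000 → up 44.4600 (V=0.3155), down 24.5700 (V=4.4003). Price 1.3433; hedge Δ=-0.2054, bond B=9.3527.
Each (Δ,B) replicates both successor values, so the strategy is self-financing and V0 is arbitrage-free.

(0,0): Delta=-0.2054 Bond=9.3527
(1,0): Delta=-1.0000 Bond=28.9703
(1,1): Delta=-0.0551 Bond=2.7669
V0=1.3433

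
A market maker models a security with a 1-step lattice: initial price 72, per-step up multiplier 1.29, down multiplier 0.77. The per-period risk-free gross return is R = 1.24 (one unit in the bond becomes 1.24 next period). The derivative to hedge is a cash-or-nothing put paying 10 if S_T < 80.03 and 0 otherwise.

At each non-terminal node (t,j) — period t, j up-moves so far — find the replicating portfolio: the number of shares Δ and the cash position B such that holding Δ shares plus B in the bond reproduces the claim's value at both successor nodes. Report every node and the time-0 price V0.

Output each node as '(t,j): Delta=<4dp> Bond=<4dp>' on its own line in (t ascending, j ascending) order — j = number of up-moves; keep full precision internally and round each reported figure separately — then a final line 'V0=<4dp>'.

(0,0): Delta=-0.2671 Bond=20.0062
V0=0.7754

No-arbitrage ⇒ martingale measure with p* = (R−d)/(u−d) = 0.9038.
Terminal payoffs: V(1,0)=10.0000, V(1,1)=0.0000
(0,0): S=72.0000. Δ = (V_up−V_dn)/(S_up−S_dn) = (0.0000−10.0000)/(92.8800−55.4400) = -0.2671. V = [p*·0.0000 + (1−p*)·10.0000]/1.24 = 0.7754. B = V − Δ·S = 20.0062.
Check: Δ(0,0)·S0 + B(0,0) = 0.7754 = V0.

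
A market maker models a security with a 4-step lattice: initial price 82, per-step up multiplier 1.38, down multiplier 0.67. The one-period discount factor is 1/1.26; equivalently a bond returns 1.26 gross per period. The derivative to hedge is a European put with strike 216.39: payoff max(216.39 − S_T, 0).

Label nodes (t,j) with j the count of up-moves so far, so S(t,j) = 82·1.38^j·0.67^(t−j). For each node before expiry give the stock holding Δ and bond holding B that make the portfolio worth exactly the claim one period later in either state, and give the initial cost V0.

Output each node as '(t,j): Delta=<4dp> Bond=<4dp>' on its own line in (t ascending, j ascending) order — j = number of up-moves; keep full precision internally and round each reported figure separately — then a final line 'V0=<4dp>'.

(0,0): Delta=-0.6009 Bond=68.4503
(1,0): Delta=-1.0000 Bond=108.1747
(1,1): Delta=-0.5615 Bond=81.7876
(2,0): Delta=-1.0000 Bond=136.3001
(2,1): Delta=-1.0000 Bond=136.3001
(2,2): Delta=-0.5182 Bond=96.2901
(3,0): Delta=-1.0000 Bond=171.7381
(3,1): Delta=-1.0000 Bond=171.7381
(3,2): Delta=-1.0000 Bond=171.7381
(3,3): Delta=-0.4706 Bond=111.0721
V0=19.1776

No-arbitrage ⇒ martingale measure with p* = (R−d)/(u−d) = 0.8310.
Payoff layer (t=4): V(4,0)=199.8661, V(4,1)=182.3557, V(4,2)=146.2894, V(4,3)=72.0037, V(4,4)=0.0000
Node (3,0) S=24.6626: V=(p*·182.3557+(1−p*)·199.8661)/1.26=147.0755; Δ=(182.3557−199.8661)/(34.0343−16.5239)=-1.0000; B=V−Δ·S=171.7381
Node (3,1) S=50.7975: V=(p*·146.2894+(1−p*)·182.3557)/1.26=120.9406; Δ=(146.2894−182.3557)/(70.1006−34.0343)=-1.0000; B=V−Δ·S=171.7381
Node (3,2) S=104.6277: V=(p*·72.0037+(1−p*)·146.2894)/1.26=67.1104; Δ=(72.0037−146.2894)/(144.3863−70.1006)=-1.0000; B=V−Δ·S=171.7381
Node (3,3) S=215.5019: V=(p*·0.0000+(1−p*)·72.0037)/1.26=9.6584; Δ=(0.0000−72.0037)/(297.3926−144.3863)=-0.4706; B=V−Δ·S=111.0721
Node (2,0) S=36.8098: V=(p*·120.9406+(1−p*)·147.0755)/1.26=99.4903; Δ=(120.9406−147.0755)/(50.7975−24.6626)=-1.0000; B=V−Δ·S=136.3001
Node (2,1) S=75.8172: V=(p*·67.1104+(1−p*)·120.9406)/1.26=60.4829; Δ=(67.1104−120.9406)/(104.6277−50.7975)=-1.0000; B=V−Δ·S=136.3001
Node (2,2) S=156.1608: V=(p*·9.6584+(1−p*)·67.1104)/1.26=15.3719; Δ=(9.6584−67.1104)/(215.5019−104.6277)=-0.5182; B=V−Δ·S=96.2901
Node (1,0) S=54.9400: V=(p*·60.4829+(1−p*)·99.4903)/1.26=53.2347; Δ=(60.4829−99.4903)/(75.8172−36.8098)=-1.0000; B=V−Δ·S=108.1747
Node (1,1) S=113.1600: V=(p*·15.3719+(1−p*)·60.4829)/1.26=18.2510; Δ=(15.3719−60.4829)/(156.1608−75.8172)=-0.5615; B=V−Δ·S=81.7876
Node (0,0) S=82.0000: V=(p*·18.2510+(1−p*)·53.2347)/1.26=19.1776; Δ=(18.2510−53.2347)/(113.1600−54.9400)=-0.6009; B=V−Δ·S=68.4503
Check: Δ(0,0)·S0 + B(0,0) = 19.1776 = V0.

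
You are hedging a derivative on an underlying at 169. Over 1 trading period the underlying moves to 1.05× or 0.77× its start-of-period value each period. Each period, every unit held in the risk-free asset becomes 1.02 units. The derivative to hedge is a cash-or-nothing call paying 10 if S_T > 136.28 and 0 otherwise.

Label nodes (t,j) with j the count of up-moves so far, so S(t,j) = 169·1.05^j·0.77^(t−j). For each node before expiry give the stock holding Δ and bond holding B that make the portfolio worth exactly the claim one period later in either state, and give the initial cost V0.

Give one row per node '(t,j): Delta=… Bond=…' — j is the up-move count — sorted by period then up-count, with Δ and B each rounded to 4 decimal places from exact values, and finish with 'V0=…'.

The replicating-portfolio and risk-neutral prices coincide; use p* = (1.02−0.77)/(1.05−0.77) = 0.8929 for the latter.
At expiry t=1: V(1,0)=0.0000, V(1,1)=10.0000
  t=0,j=0: stock 169.0000 → up 177.4500 (V=10.0000), down 130.1300 (V=0.0000). Price 8.7535; hedge Δ=0.2113, bond B=-26.9608.
Check: Δ(0,0)·S0 + B(0,0) = 8.7535 = V0.

(0,0): Delta=0.2113 Bond=-26.9608
V0=8.7535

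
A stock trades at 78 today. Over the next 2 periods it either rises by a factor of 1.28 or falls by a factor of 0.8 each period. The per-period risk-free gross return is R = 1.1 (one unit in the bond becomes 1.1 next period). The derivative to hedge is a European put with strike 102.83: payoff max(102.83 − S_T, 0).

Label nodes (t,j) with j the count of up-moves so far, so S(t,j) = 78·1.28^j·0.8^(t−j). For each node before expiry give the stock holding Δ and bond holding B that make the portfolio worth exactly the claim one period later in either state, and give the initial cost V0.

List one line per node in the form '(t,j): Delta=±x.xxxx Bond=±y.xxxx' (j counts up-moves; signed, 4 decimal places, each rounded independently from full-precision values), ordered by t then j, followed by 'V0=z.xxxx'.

No-arbitrage ⇒ martingale measure with p* = (R−d)/(u−d) = 0.6250.
Terminal values V(2,·): V(2,0)=52.9100, V(2,1)=22.9580, V(2,2)=0.0000
Node (1,0) S=62.4000: V=(p*·22.9580+(1−p*)·52.9100)/1.1=31.0818; Δ=(22.9580−52.9100)/(79.8720−49.9200)=-1.0000; B=V−Δ·S=93.4818
Node (1,1) S=99.8400: V=(p*·0.0000+(1−p*)·22.9580)/1.1=7.8266; Δ=(0.0000−22.9580)/(127.7952−79.8720)=-0.4791; B=V−Δ·S=55.6558
Node (0,0) S=78.0000: V=(p*·7.8266+(1−p*)·31.0818)/1.1=15.0430; Δ=(7.8266−31.0818)/(99.8400−62.4000)=-0.6211; B=V−Δ·S=63.4914
Each (Δ,B) replicates both successor values, so the strategy is self-financing and V0 is arbitrage-free.

(0,0): Delta=-0.6211 Bond=63.4914
(1,0): Delta=-1.0000 Bond=93.4818
(1,1): Delta=-0.4791 Bond=55.6558
V0=15.0430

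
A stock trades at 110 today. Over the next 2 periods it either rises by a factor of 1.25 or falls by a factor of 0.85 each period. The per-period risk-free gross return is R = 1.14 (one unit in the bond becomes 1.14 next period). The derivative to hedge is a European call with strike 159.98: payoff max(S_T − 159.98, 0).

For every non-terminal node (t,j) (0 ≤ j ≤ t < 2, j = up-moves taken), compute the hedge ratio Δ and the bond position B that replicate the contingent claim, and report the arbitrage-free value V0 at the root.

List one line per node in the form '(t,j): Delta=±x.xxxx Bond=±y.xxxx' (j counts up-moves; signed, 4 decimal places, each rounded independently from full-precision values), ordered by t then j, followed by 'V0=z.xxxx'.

(0,0): Delta=0.1719 Bond=-14.1011
(1,0): Delta=0.0000 Bond=0.0000
(1,1): Delta=0.2163 Bond=-22.1727
V0=4.8109

Under the risk-neutral measure, an up-move has probability p* = (R−d)/(u−d) = 0.7250 and values discount at R = 1.14.
Terminal values V(2,·): V(2,0)=0.0000, V(2,1)=0.0000, V(2,2)=11.8950
Node (1,0) S=93.5000: V=(p*·0.0000+(1−p*)·0.0000)/1.14=0.0000; Δ=(0.0000−0.0000)/(116.8750−79.4750)=0.0000; B=V−Δ·S=0.0000
Node (1,1) S=137.5000: V=(p*·11.8950+(1−p*)·0.0000)/1.14=7.5648; Δ=(11.8950−0.0000)/(171.8750−116.8750)=0.2163; B=V−Δ·S=-22.1727
Node (0,0) S=110.0000: V=(p*·7.5648+(1−p*)·0.0000)/1.14=4.8109; Δ=(7.5648−0.0000)/(137.5000−93.5000)=0.1719; B=V−Δ·S=-14.1011
Each (Δ,B) replicates both successor values, so the strategy is self-financing and V0 is arbitrage-free.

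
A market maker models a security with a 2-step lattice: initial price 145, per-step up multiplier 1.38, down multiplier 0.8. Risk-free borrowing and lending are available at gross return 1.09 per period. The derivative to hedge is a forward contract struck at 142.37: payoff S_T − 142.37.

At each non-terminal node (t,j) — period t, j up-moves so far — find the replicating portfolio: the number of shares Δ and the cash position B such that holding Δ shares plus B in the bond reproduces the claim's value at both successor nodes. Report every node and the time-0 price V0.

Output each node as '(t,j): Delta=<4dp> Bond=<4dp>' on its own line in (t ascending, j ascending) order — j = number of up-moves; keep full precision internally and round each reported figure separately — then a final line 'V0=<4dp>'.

Under the risk-neutral measure, an up-move has probability p* = (R−d)/(u−d) = 0.5000 and values discount at R = 1.09.
Terminal payoffs: V(2,0)=-49.5700, V(2,1)=17.7100, V(2,2)=133.7680
  t=1,j=0: stock 116.0000 → up 160.0800 (V=17.7100), down 92.8000 (V=-49.5700). Price -14.6147; hedge Δ=1.0000, bond B=-130.6147.
  t=1,j=1: stock 200.1000 → up 276.1380 (V=133.7680), down 160.0800 (V=17.7100). Price 69.4853; hedge Δ=1.0000, bond B=-130.6147.
  t=0,j=0: stock 145.0000 → up 200.1000 (V=69.4853), down 116.0000 (V=-14.6147). Price 25.1700; hedge Δ=1.0000, bond B=-119.8300.
Self-financing check: at every node Δ·S+B equals the discounted successor values.

(0,0): Delta=1.0000 Bond=-119.8300
(1,0): Delta=1.0000 Bond=-130.6147
(1,1): Delta=1.0000 Bond=-130.6147
V0=25.1700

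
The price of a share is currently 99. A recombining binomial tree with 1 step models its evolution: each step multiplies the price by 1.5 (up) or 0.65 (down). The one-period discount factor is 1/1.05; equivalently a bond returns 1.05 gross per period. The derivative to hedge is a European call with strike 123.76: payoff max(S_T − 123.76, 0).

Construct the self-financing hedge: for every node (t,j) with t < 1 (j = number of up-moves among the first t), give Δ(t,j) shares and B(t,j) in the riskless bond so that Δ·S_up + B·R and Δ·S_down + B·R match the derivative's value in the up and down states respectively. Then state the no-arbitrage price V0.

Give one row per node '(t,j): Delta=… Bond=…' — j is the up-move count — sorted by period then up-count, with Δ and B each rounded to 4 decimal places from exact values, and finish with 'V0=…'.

(0,0): Delta=0.2940 Bond=-18.0179
V0=11.0880

Under the risk-neutral measure, an up-move has probability p* = (R−d)/(u−d) = 0.4706 and values discount at R = 1.05.
Payoff layer (t=1): V(1,0)=0.0000, V(1,1)=24.7400
  t=0,j=0: stock 99.0000 → up 148.5000 (V=24.7400), down 64.3500 (V=0.0000). Price 11.0880; hedge Δ=0.2940, bond B=-18.0179.
The time-0 hedge costs 11.0880, which is the no-arbitrage price.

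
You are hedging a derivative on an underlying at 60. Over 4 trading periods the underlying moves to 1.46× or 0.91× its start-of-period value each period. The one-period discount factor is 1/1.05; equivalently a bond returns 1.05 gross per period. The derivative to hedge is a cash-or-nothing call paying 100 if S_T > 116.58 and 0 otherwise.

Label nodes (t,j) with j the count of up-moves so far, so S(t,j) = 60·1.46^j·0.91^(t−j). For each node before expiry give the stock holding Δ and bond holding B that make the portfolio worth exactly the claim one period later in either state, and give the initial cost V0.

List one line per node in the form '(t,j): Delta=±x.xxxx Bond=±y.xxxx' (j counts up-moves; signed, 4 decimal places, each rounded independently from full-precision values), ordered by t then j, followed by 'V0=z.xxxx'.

The replicating-portfolio and risk-neutral prices coincide; use p* = (1.05−0.91)/(1.46−0.91) = 0.2545 for the latter.
Terminal values V(4,·): V(4,0)=0.0000, V(4,1)=0.0000, V(4,2)=0.0000, V(4,3)=100.0000, V(4,4)=100.0000
(3,0): S=45.2143. Δ = (V_up−V_dn)/(S_up−S_dn) = (0.0000−0.0000)/(66.0128−41.1450) = 0.0000. V = [p*·0.0000 + (1−p*)·0.0000]/1.05 = 0.0000. B = V − Δ·S = 0.0000.
(3,1): S=72.5416. Δ = (V_up−V_dn)/(S_up−S_dn) = (0.0000−0.0000)/(105.9107−66.0128) = 0.0000. V = [p*·0.0000 + (1−p*)·0.0000]/1.05 = 0.0000. B = V − Δ·S = 0.0000.
(3,2): S=116.3854. Δ = (V_up−V_dn)/(S_up−S_dn) = (100.0000−0.0000)/(169.9226−105.9107) = 1.5622. V = [p*·100.0000 + (1−p*)·0.0000]/1.05 = 24.2424. B = V − Δ·S = -157.5758.
(3,3): S=186.7282. Δ = (V_up−V_dn)/(S_up−S_dn) = (100.0000−100.0000)/(272.6231−169.9226) = 0.0000. V = [p*·100.0000 + (1−p*)·100.0000]/1.05 = 95.2381. B = V − Δ·S = 95.2381.
(2,0): S=49.6860. Δ = (V_up−V_dn)/(S_up−S_dn) = (0.0000−0.0000)/(72.5416−45.2143) = 0.0000. V = [p*·0.0000 + (1−p*)·0.0000]/1.05 = 0.0000. B = V − Δ·S = 0.0000.
(2,1): S=79.7160. Δ = (V_up−V_dn)/(S_up−S_dn) = (24.2424−0.0000)/(116.3854−72.5416) = 0.5529. V = [p*·24.2424 + (1−p*)·0.0000]/1.05 = 5.8770. B = V − Δ·S = -38.2002.
(2,2): S=127.8960. Δ = (V_up−V_dn)/(S_up−S_dn) = (95.2381−24.2424)/(186.7282−116.3854) = 1.0093. V = [p*·95.2381 + (1−p*)·24.2424]/1.05 = 40.2991. B = V − Δ·S = -88.7839.
(1,0): S=54.6000. Δ = (V_up−V_dn)/(S_up−S_dn) = (5.8770−0.0000)/(79.7160−49.6860) = 0.1957. V = [p*·5.8770 + (1−p*)·0.0000]/1.05 = 1.4247. B = V − Δ·S = -9.2607.
(1,1): S=87.6000. Δ = (V_up−V_dn)/(S_up−S_dn) = (40.2991−5.8770)/(127.8960−79.7160) = 0.7144. V = [p*·40.2991 + (1−p*)·5.8770]/1.05 = 13.9419. B = V − Δ·S = -48.6439.
(0,0): S=60.0000. Δ = (V_up−V_dn)/(S_up−S_dn) = (13.9419−1.4247)/(87.6000−54.6000) = 0.3793. V = [p*·13.9419 + (1−p*)·1.4247]/1.05 = 4.3913. B = V − Δ·S = -18.3671.
Each (Δ,B) replicates both successor values, so the strategy is self-financing and V0 is arbitrage-free.

(0,0): Delta=0.3793 Bond=-18.3671
(1,0): Delta=0.1957 Bond=-9.2607
(1,1): Delta=0.7144 Bond=-48.6439
(2,0): Delta=0.0000 Bond=0.0000
(2,1): Delta=0.5529 Bond=-38.2002
(2,2): Delta=1.0093 Bond=-88.7839
(3,0): Delta=0.0000 Bond=0.0000
(3,1): Delta=0.0000 Bond=0.0000
(3,2): Delta=1.5622 Bond=-157.5758
(3,3): Delta=0.0000 Bond=95.2381
V0=4.3913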